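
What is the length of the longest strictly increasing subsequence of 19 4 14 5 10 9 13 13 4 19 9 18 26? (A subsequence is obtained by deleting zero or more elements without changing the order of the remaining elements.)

Let dp[i] be the longest increasing subsequence ending at position i. Then dp = [1, 1, 2, 2, 3, 3, 4, 4, 1, 5, 3, 5, 6].
The maximum is 6; one witness is 4, 5, 10, 13, 19, 26 at positions 2,4,5,7,10,13.

6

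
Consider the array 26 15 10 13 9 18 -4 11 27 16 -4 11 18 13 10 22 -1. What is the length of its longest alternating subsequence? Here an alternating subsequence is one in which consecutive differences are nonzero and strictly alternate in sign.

12

Track the best alternating length ending on an up-step vs a down-step at each position: up/down = 1/1, 1/2, 1/2, 3/2, 1/4, 5/2, 1/6, 7/6, 7/1, 7/8, 1/8, 9/8, 9/8, 9/10, 9/10, 11/8, 9/12.
The maximum over both is 12; one such subsequence is 26, 10, 13, 9, 18, -4, 27, 16, 18, 13, 22, -1.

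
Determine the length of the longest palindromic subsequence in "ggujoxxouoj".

One longest palindromic subsequence is joxxoj (positions 4,5,6,7,10,11); it reads the same forward and backward, and the interval DP gives dp[1][11] = 6.

6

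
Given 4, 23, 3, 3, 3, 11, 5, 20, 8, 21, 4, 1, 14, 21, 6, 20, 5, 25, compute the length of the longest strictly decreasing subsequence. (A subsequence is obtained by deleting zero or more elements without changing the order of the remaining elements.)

Let dp[i] be the longest decreasing subsequence ending at position i. Then dp = [1, 1, 2, 2, 2, 2, 3, 2, 3, 2, 4, 5, 3, 2, 4, 3, 5, 1].
The maximum is 5; one witness is 23, 11, 5, 4, 1 at positions 2,6,7,11,12.

5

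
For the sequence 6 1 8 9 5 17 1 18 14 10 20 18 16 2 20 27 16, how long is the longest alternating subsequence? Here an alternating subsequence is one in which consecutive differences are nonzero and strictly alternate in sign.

A longest alternating subsequence is 6, 1, 8, 5, 17, 1, 18, 14, 20, 18, 20, 16 (positions 1,2,3,5,6,7,8,9,11,12,15,17); its 11 consecutive differences strictly alternate in sign, and length 12 is optimal.

12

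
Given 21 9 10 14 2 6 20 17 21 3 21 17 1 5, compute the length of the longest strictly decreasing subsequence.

Let dp[i] be the longest decreasing subsequence ending at position i. Then dp = [1, 2, 2, 2, 3, 3, 2, 3, 1, 4, 1, 3, 5, 4].
The maximum is 5; one witness is 21, 9, 6, 3, 1 at positions 1,2,6,10,13.

5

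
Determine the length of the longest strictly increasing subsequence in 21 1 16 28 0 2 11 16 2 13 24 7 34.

Scanning left to right, the best length ending at each element is: 21→1, 1→1, 16→2, 28→3, 0→1, 2→2, 11→3, 16→4, 2→2, 13→4, 24→5, 7→3, 34→6.
So the longest increasing subsequence has length 6, e.g. 1, 2, 11, 16, 24, 34.

6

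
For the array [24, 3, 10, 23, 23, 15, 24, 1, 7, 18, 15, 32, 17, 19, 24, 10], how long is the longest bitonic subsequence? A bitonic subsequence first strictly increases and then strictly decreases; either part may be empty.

Let inc[i] be the LIS ending at i and dec[i] the longest strictly decreasing subsequence starting at i. inc = [1, 1, 2, 3, 3, 3, 4, 1, 2, 4, 3, 5, 4, 5, 6, 3], dec = [5, 2, 2, 4, 4, 2, 4, 1, 1, 3, 2, 3, 2, 2, 2, 1].
max_i inc[i]+dec[i]−1 = 7, with one witness 3, 10, 23, 24, 18, 17, 10.

7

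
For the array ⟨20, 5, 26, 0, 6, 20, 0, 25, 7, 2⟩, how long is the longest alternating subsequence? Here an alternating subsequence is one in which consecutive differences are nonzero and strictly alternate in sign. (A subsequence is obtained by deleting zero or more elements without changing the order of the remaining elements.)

A longest alternating subsequence is 20, 5, 26, 0, 6, 0, 25, 7 (positions 1,2,3,4,5,7,8,9); its 7 consecutive differences strictly alternate in sign, and length 8 is optimal.

8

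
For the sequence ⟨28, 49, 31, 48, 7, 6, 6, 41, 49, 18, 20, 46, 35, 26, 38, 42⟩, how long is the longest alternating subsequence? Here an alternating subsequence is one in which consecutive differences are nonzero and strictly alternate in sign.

A longest alternating subsequence is 28, 49, 31, 48, 7, 41, 18, 46, 35, 38 (positions 1,2,3,4,5,8,10,12,13,15); its 9 consecutive differences strictly alternate in sign, and length 10 is optimal.

10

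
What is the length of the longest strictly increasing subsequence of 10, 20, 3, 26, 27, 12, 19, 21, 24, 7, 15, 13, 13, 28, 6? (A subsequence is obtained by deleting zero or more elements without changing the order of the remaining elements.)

6

One longest increasing subsequence is 10, 12, 19, 21, 24, 28 (positions 1,6,7,8,9,14), of length 6; no longer one exists.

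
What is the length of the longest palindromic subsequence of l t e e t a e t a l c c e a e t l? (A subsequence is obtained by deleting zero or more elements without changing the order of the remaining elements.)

Using dp[i][j] = 2 + dp[i+1][j−1] if the ends match, else max(dp[i+1][j], dp[i][j−1]):
dp[1][17] = 12. A witness is lteaecceaetl at positions 1,2,3,6,7,11,12,13,14,15,16,17.

12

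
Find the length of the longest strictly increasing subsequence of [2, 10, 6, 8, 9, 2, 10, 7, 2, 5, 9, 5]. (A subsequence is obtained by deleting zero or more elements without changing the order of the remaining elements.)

Scanning left to right, the best length ending at each element is: 2→1, 10→2, 6→2, 8→3, 9→4, 2→1, 10→5, 7→3, 2→1, 5→2, 9→4, 5→2.
So the longest increasing subsequence has length 5, e.g. 2, 6, 8, 9, 10.

5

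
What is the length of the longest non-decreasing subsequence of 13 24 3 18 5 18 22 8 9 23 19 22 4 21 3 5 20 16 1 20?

7

Let dp[i] be the longest non-decreasing subsequence ending at position i. Then dp = [1, 2, 1, 2, 2, 3, 4, 3, 4, 5, 5, 6, 2, 6, 2, 3, 6, 5, 1, 7].
The maximum is 7; one witness is 3, 5, 8, 9, 19, 20, 20 at positions 3,5,8,9,11,17,20.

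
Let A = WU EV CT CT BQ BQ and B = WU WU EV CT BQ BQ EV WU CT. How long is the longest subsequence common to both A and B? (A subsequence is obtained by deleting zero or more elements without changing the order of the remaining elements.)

Backtracking the LCS table gives one alignment: WU (A1,B2) → EV (A2,B3) → CT (A4,B4) → BQ (A5,B5) → BQ (A6,B6).
So the longest common subsequence has length 5.

5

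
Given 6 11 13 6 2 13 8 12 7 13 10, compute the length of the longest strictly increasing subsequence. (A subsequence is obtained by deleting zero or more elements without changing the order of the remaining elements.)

4

Let dp[i] be the longest increasing subsequence ending at position i. Then dp = [1, 2, 3, 1, 1, 3, 2, 3, 2, 4, 3].
The maximum is 4; one witness is 6, 11, 12, 13 at positions 1,2,8,10.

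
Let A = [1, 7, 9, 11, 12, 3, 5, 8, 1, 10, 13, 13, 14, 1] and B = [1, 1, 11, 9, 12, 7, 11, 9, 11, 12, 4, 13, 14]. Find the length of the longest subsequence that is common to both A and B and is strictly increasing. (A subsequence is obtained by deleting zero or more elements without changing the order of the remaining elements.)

7

A longest common strictly increasing subsequence is 1, 7, 9, 11, 12, 13, 14 (length 7); it appears in order in both A and B, and no longer such subsequence exists.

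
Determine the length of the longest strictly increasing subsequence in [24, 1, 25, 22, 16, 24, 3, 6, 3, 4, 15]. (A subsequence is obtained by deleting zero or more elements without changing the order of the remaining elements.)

Let dp[i] be the longest increasing subsequence ending at position i. Then dp = [1, 1, 2, 2, 2, 3, 2, 3, 2, 3, 4].
The maximum is 4; one witness is 1, 3, 6, 15 at positions 2,7,8,11.

4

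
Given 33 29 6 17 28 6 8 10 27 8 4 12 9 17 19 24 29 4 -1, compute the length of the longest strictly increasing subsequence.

Scanning left to right, the best length ending at each element is: 33→1, 29→1, 6→1, 17→2, 28→3, 6→1, 8→2, 10→3, 27→4, 8→2, 4→1, 12→4, 9→3, 17→5, 19→6, 24→7, 29→8, 4→1, -1→1.
So the longest increasing subsequence has length 8, e.g. 6, 8, 10, 12, 17, 19, 24, 29.

8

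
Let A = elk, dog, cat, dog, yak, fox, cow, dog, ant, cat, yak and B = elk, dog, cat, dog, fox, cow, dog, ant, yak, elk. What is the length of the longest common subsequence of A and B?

Backtracking the LCS table gives one alignment: elk (A1,B1) → dog (A2,B2) → cat (A3,B3) → dog (A4,B4) → fox (A6,B5) → cow (A7,B6) → dog (A8,B7) → ant (A9,B8) → yak (A11,B9).
So the longest common subsequence has length 9.

9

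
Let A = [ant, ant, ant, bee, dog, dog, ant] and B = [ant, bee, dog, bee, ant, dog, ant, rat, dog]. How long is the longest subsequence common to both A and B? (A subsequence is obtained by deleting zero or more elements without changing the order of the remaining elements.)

Backtracking the LCS table gives one alignment: ant (A3,B1) → bee (A4,B2) → dog (A5,B3) → dog (A6,B6) → ant (A7,B7).
So the longest common subsequence has length 5.

5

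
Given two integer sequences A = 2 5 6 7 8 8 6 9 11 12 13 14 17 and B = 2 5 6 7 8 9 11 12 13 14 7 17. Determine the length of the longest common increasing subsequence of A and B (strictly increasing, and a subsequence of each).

A longest common strictly increasing subsequence is 2, 5, 6, 7, 8, 9, 11, 12, 13, 14, 17 (length 11); it appears in order in both A and B, and no longer such subsequence exists.

11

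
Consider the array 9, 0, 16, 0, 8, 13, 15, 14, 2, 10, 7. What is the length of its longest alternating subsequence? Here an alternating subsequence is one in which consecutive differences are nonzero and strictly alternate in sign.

8

Track the best alternating length ending on an up-step vs a down-step at each position: up/down = 1/1, 1/2, 3/1, 1/4, 5/4, 5/4, 5/4, 5/6, 5/6, 7/6, 7/8.
The maximum over both is 8; one such subsequence is 9, 0, 16, 0, 8, 2, 10, 7.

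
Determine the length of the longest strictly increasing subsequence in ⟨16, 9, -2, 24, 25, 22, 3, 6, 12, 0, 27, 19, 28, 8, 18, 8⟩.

6

Scanning left to right, the best length ending at each element is: 16→1, 9→1, -2→1, 24→2, 25→3, 22→2, 3→2, 6→3, 12→4, 0→2, 27→5, 19→5, 28→6, 8→4, 18→5, 8→4.
So the longest increasing subsequence has length 6, e.g. -2, 3, 6, 12, 27, 28.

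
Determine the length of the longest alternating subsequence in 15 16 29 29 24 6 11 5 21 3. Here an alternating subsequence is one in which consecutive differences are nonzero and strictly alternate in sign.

7

A longest alternating subsequence is 15, 16, 6, 11, 5, 21, 3 (positions 1,2,6,7,8,9,10); its 6 consecutive differences strictly alternate in sign, and length 7 is optimal.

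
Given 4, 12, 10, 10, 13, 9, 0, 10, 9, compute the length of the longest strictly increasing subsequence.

3

Scanning left to right, the best length ending at each element is: 4→1, 12→2, 10→2, 10→2, 13→3, 9→2, 0→1, 10→3, 9→2.
So the longest increasing subsequence has length 3, e.g. 4, 12, 13.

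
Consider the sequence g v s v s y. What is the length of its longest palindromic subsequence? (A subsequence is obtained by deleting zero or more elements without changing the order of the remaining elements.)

3

Using dp[i][j] = 2 + dp[i+1][j−1] if the ends match, else max(dp[i+1][j], dp[i][j−1]):
dp[1][6] = 3. A witness is svs at positions 3,4,5.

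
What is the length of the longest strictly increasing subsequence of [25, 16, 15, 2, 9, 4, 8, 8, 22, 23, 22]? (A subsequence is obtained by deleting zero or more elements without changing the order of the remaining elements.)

Let dp[i] be the longest increasing subsequence ending at position i. Then dp = [1, 1, 1, 1, 2, 2, 3, 3, 4, 5, 4].
The maximum is 5; one witness is 2, 4, 8, 22, 23 at positions 4,6,7,9,10.

5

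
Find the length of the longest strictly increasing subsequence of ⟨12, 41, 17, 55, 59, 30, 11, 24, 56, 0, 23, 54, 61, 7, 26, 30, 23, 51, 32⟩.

6

One longest increasing subsequence is 12, 17, 24, 26, 30, 51 (positions 1,3,8,15,16,18), of length 6; no longer one exists.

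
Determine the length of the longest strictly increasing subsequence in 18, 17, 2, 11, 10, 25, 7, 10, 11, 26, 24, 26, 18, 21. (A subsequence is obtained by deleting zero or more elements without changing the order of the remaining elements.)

One longest increasing subsequence is 2, 7, 10, 11, 24, 26 (positions 3,7,8,9,11,12), of length 6; no longer one exists.

6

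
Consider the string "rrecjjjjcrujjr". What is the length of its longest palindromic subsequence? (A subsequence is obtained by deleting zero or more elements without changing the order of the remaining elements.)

10

Using dp[i][j] = 2 + dp[i+1][j−1] if the ends match, else max(dp[i+1][j], dp[i][j−1]):
dp[1][14] = 10. A witness is rrcjjjjcrr at positions 1,2,4,5,6,7,8,9,10,14.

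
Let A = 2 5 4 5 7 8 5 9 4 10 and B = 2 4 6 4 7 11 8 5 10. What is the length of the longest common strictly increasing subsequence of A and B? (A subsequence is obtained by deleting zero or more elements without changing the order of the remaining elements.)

5

A longest common strictly increasing subsequence is 2, 4, 7, 8, 10 (length 5); it appears in order in both A and B, and no longer such subsequence exists.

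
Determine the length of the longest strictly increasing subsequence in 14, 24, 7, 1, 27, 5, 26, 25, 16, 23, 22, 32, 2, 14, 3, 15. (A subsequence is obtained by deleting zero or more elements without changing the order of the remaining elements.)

Scanning left to right, the best length ending at each element is: 14→1, 24→2, 7→1, 1→1, 27→3, 5→2, 26→3, 25→3, 16→3, 23→4, 22→4, 32→5, 2→2, 14→3, 3→3, 15→4.
So the longest increasing subsequence has length 5, e.g. 1, 5, 16, 23, 32.

5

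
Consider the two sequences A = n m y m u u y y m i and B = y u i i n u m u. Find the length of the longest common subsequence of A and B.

A longest common subsequence is yuum (length 4); the LCS DP confirms no longer common subsequence exists.

4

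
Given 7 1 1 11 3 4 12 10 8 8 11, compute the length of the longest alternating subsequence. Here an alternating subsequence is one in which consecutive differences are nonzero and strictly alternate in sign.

7

A longest alternating subsequence is 7, 1, 11, 3, 12, 10, 11 (positions 1,2,4,5,7,8,11); its 6 consecutive differences strictly alternate in sign, and length 7 is optimal.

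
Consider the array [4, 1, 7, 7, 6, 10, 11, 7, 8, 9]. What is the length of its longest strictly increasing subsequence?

5

One longest increasing subsequence is 4, 6, 7, 8, 9 (positions 1,5,8,9,10), of length 5; no longer one exists.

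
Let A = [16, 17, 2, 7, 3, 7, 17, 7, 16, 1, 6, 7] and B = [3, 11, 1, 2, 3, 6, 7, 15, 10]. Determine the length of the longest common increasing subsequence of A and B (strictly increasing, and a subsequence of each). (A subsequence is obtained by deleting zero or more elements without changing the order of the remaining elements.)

4

For each value that appears in both, track the longest common increasing run ending there.
The best achievable length is 4; one witness is 2, 3, 6, 7 (A-positions 3,5,11,12, B-positions 4,5,6,7).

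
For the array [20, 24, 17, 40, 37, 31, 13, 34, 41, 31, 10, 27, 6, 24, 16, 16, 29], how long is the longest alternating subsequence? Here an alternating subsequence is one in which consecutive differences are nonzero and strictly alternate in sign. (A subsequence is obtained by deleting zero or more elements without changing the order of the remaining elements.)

12

Track the best alternating length ending on an up-step vs a down-step at each position: up/down = 1/1, 2/1, 1/3, 4/1, 4/5, 4/5, 1/5, 6/5, 6/1, 6/7, 1/7, 8/7, 1/9, 10/9, 10/11, 10/11, 12/7.
The maximum over both is 12; one such subsequence is 20, 24, 17, 40, 31, 34, 10, 27, 6, 24, 16, 29.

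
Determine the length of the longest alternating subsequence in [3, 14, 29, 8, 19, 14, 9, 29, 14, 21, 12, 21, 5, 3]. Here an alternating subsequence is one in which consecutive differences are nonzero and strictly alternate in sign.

A longest alternating subsequence is 3, 14, 8, 19, 14, 29, 14, 21, 12, 21, 5 (positions 1,2,4,5,6,8,9,10,11,12,13); its 10 consecutive differences strictly alternate in sign, and length 11 is optimal.

11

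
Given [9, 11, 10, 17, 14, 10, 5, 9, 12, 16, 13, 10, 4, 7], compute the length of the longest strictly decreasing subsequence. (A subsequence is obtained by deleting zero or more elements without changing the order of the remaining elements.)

Let dp[i] be the longest decreasing subsequence ending at position i. Then dp = [1, 1, 2, 1, 2, 3, 4, 4, 3, 2, 3, 4, 5, 5].
The maximum is 5; one witness is 17, 14, 10, 5, 4 at positions 4,5,6,7,13.

5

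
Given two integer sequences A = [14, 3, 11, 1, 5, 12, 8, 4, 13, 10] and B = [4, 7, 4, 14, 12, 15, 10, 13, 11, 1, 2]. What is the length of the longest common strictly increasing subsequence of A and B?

2

A longest common strictly increasing subsequence is 4, 10 (length 2); it appears in order in both A and B, and no longer such subsequence exists.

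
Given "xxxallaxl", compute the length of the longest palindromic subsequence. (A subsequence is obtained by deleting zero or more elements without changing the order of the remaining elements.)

6

Using dp[i][j] = 2 + dp[i+1][j−1] if the ends match, else max(dp[i+1][j], dp[i][j−1]):
dp[1][9] = 6. A witness is xallax at positions 3,4,5,6,7,8.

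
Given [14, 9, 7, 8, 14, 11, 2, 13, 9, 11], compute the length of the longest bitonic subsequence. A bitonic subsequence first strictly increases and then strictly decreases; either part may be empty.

5

One longest bitonic subsequence is 7, 8, 14, 13, 11 (positions 3,4,5,8,10): it rises to 14 then falls. Length 5 is optimal.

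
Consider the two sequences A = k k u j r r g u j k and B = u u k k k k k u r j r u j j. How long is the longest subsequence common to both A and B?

Backtracking the LCS table gives one alignment: k (A1,B6) → k (A2,B7) → u (A3,B8) → j (A4,B10) → r (A6,B11) → u (A8,B12) → j (A9,B14).
So the longest common subsequence has length 7.

7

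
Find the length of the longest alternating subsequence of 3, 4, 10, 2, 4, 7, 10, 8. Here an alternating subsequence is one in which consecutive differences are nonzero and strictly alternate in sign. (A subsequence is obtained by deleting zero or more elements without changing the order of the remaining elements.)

5

Track the best alternating length ending on an up-step vs a down-step at each position: up/down = 1/1, 2/1, 2/1, 1/3, 4/3, 4/3, 4/1, 4/5.
The maximum over both is 5; one such subsequence is 3, 4, 2, 10, 8.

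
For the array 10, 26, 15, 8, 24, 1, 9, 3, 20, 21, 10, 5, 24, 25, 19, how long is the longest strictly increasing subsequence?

One longest increasing subsequence is 10, 15, 20, 21, 24, 25 (positions 1,3,9,10,13,14), of length 6; no longer one exists.

6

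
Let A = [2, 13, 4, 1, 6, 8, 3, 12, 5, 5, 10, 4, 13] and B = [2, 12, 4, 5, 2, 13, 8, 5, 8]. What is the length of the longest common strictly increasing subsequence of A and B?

A longest common strictly increasing subsequence is 2, 4, 5, 13 (length 4); it appears in order in both A and B, and no longer such subsequence exists.

4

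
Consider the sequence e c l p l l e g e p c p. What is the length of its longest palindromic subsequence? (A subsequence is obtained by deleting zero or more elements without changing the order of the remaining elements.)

One longest palindromic subsequence is cpegepc (positions 2,4,7,8,9,10,11); it reads the same forward and backward, and the interval DP gives dp[1][12] = 7.

7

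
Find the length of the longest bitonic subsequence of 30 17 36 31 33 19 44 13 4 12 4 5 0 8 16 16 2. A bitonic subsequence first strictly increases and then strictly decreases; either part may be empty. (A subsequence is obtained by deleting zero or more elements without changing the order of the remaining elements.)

8

Let inc[i] be the LIS ending at i and dec[i] the longest strictly decreasing subsequence starting at i. inc = [1, 1, 2, 2, 3, 2, 4, 1, 1, 2, 1, 2, 1, 3, 4, 4, 2], dec = [6, 5, 7, 6, 6, 5, 5, 4, 2, 3, 2, 2, 1, 2, 2, 2, 1].
max_i inc[i]+dec[i]−1 = 8, with one witness 30, 36, 33, 19, 13, 12, 8, 2.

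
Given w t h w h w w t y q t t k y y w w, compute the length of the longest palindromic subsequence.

8

Using dp[i][j] = 2 + dp[i+1][j−1] if the ends match, else max(dp[i+1][j], dp[i][j−1]):
dp[1][17] = 8. A witness is wwyttyww at positions 1,4,9,11,12,15,16,17.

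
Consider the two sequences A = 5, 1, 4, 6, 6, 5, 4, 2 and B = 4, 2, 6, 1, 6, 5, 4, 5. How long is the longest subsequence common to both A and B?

A longest common subsequence is 4, 6, 6, 5, 4 (length 5); the LCS DP confirms no longer common subsequence exists.

5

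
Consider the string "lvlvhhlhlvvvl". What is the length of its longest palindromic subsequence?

9

Using dp[i][j] = 2 + dp[i+1][j−1] if the ends match, else max(dp[i+1][j], dp[i][j−1]):
dp[1][13] = 9. A witness is lvvlhlvvl at positions 1,2,4,7,8,9,11,12,13.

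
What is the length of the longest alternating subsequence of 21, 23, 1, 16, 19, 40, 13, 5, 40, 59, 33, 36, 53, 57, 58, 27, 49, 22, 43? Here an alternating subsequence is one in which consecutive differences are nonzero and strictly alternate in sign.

Track the best alternating length ending on an up-step vs a down-step at each position: up/down = 1/1, 2/1, 1/3, 4/3, 4/3, 4/1, 4/5, 4/5, 6/1, 6/1, 6/7, 8/7, 8/7, 8/7, 8/7, 6/9, 10/9, 6/11, 12/11.
The maximum over both is 12; one such subsequence is 21, 23, 1, 16, 13, 40, 33, 36, 27, 49, 22, 43.

12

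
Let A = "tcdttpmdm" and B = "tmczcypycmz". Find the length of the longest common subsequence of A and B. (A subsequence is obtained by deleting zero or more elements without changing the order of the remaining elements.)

A longest common subsequence is tcpm (length 4); the LCS DP confirms no longer common subsequence exists.

4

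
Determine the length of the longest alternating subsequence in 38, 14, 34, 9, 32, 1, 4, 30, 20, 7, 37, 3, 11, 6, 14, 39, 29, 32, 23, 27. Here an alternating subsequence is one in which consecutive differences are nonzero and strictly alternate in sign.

Track the best alternating length ending on an up-step vs a down-step at each position: up/down = 1/1, 1/2, 3/2, 1/4, 5/4, 1/6, 7/6, 7/6, 7/8, 7/8, 9/2, 7/10, 11/10, 11/12, 13/10, 13/1, 13/14, 15/14, 13/16, 17/16.
The maximum over both is 17; one such subsequence is 38, 14, 34, 9, 32, 1, 30, 20, 37, 3, 11, 6, 39, 29, 32, 23, 27.

17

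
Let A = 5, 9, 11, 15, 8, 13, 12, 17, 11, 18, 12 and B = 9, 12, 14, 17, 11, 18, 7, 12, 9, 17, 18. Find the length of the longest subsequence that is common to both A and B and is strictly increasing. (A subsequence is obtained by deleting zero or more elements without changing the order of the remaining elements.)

5

A longest common strictly increasing subsequence is 9, 11, 12, 17, 18 (length 5); it appears in order in both A and B, and no longer such subsequence exists.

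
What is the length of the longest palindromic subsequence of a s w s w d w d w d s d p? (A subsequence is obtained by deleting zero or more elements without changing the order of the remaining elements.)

One longest palindromic subsequence is sdwdwds (positions 4,6,7,8,9,10,11); it reads the same forward and backward, and the interval DP gives dp[1][13] = 7.

7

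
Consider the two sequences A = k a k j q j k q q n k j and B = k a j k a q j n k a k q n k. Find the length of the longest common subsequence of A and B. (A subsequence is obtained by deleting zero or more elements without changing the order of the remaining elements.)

9

A longest common subsequence is kakqjkqnk (length 9); the LCS DP confirms no longer common subsequence exists.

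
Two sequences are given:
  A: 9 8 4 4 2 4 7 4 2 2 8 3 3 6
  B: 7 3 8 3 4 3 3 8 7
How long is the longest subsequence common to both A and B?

4

A longest common subsequence is 8, 4, 3, 3 (length 4); the LCS DP confirms no longer common subsequence exists.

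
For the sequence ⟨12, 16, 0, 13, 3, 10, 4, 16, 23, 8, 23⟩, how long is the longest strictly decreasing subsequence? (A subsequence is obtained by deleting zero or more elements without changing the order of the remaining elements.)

4

One longest decreasing subsequence is 16, 13, 10, 4 (positions 2,4,6,7), of length 4; no longer one exists.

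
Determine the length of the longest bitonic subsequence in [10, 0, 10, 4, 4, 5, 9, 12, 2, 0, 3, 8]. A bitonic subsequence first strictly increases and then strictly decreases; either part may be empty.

7

Let inc[i] be the LIS ending at i and dec[i] the longest strictly decreasing subsequence starting at i. inc = [1, 1, 2, 2, 2, 3, 4, 5, 2, 1, 3, 4], dec = [4, 1, 4, 3, 3, 3, 3, 3, 2, 1, 1, 1].
max_i inc[i]+dec[i]−1 = 7, with one witness 0, 4, 5, 9, 12, 2, 0.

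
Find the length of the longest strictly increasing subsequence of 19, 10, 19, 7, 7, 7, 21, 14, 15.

3

One longest increasing subsequence is 10, 19, 21 (positions 2,3,7), of length 3; no longer one exists.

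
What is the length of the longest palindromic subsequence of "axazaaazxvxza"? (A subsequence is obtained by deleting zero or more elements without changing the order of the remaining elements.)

One longest palindromic subsequence is axzaaazxa (positions 1,2,4,5,6,7,8,11,13); it reads the same forward and backward, and the interval DP gives dp[1][13] = 9.

9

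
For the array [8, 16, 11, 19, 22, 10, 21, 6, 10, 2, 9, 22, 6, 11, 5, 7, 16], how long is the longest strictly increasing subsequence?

One longest increasing subsequence is 8, 16, 19, 21, 22 (positions 1,2,4,7,12), of length 5; no longer one exists.

5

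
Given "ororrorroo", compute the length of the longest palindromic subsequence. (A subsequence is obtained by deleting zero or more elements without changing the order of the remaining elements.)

Using dp[i][j] = 2 + dp[i+1][j−1] if the ends match, else max(dp[i+1][j], dp[i][j−1]):
dp[1][10] = 9. A witness is oorrorroo at positions 1,3,4,5,6,7,8,9,10.

9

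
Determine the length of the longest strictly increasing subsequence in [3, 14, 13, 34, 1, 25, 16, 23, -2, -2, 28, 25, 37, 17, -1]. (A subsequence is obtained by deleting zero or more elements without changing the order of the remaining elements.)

6

One longest increasing subsequence is 3, 14, 16, 23, 28, 37 (positions 1,2,7,8,11,13), of length 6; no longer one exists.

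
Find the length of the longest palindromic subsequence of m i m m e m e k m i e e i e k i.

Using dp[i][j] = 2 + dp[i+1][j−1] if the ends match, else max(dp[i+1][j], dp[i][j−1]):
dp[1][16] = 8. A witness is ikieeiki at positions 2,8,10,11,12,13,15,16.

8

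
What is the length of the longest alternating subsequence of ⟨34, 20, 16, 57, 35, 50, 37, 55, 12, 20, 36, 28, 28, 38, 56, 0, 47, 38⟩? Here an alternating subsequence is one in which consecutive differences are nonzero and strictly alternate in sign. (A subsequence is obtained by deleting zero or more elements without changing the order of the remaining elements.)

A longest alternating subsequence is 34, 20, 57, 35, 50, 37, 55, 12, 36, 28, 38, 0, 47, 38 (positions 1,2,4,5,6,7,8,9,11,12,14,16,17,18); its 13 consecutive differences strictly alternate in sign, and length 14 is optimal.

14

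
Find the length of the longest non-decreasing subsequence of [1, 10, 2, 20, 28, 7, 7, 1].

One longest non-decreasing subsequence is 1, 10, 20, 28 (positions 1,2,4,5), of length 4; no longer one exists.

4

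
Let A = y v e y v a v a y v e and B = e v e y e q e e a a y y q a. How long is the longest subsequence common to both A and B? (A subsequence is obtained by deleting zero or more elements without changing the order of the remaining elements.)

6

A longest common subsequence is veyaay (length 6); the LCS DP confirms no longer common subsequence exists.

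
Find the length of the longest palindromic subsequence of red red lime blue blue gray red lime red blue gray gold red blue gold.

One longest palindromic subsequence is red red lime blue blue lime red red (positions 1,2,3,4,5,8,9,13); it reads the same forward and backward, and the interval DP gives dp[1][15] = 8.

8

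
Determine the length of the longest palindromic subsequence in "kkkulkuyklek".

7

Using dp[i][j] = 2 + dp[i+1][j−1] if the ends match, else max(dp[i+1][j], dp[i][j−1]):
dp[1][12] = 7. A witness is klkyklk at positions 1,5,6,8,9,10,12.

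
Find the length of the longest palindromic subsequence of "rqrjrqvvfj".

One longest palindromic subsequence is qrjrq (positions 2,3,4,5,6); it reads the same forward and backward, and the interval DP gives dp[1][10] = 5.

5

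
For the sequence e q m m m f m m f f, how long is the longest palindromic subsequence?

5

One longest palindromic subsequence is mmfmm (positions 4,5,6,7,8); it reads the same forward and backward, and the interval DP gives dp[1][10] = 5.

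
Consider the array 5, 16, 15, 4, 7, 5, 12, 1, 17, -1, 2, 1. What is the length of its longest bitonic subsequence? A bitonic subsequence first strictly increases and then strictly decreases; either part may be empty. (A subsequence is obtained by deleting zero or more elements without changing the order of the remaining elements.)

Let inc[i] be the LIS ending at i and dec[i] the longest strictly decreasing subsequence starting at i. inc = [1, 2, 2, 1, 2, 2, 3, 1, 4, 1, 2, 2], dec = [4, 6, 5, 3, 4, 3, 3, 2, 3, 1, 2, 1].
max_i inc[i]+dec[i]−1 = 7, with one witness 5, 16, 15, 7, 5, 2, 1.

7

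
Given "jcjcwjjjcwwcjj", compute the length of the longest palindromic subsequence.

One longest palindromic subsequence is jjcwjjjwcjj (positions 1,3,4,5,6,7,8,11,12,13,14); it reads the same forward and backward, and the interval DP gives dp[1][14] = 11.

11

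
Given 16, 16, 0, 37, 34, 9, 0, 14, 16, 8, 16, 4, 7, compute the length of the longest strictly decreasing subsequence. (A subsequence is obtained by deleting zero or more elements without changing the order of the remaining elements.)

Let dp[i] be the longest decreasing subsequence ending at position i. Then dp = [1, 1, 2, 1, 2, 3, 4, 3, 3, 4, 3, 5, 5].
The maximum is 5; one witness is 37, 34, 9, 8, 4 at positions 4,5,6,10,12.

5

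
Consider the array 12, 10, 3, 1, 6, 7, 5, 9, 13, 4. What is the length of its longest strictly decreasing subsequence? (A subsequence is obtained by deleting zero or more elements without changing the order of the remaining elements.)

5

Scanning left to right, the best length ending at each element is: 12→1, 10→2, 3→3, 1→4, 6→3, 7→3, 5→4, 9→3, 13→1, 4→5.
So the longest decreasing subsequence has length 5, e.g. 12, 10, 6, 5, 4.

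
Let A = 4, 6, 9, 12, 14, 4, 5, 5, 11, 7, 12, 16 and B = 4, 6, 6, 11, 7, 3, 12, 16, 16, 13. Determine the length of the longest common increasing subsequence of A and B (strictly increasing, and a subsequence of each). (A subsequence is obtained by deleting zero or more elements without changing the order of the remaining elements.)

For each value that appears in both, track the longest common increasing run ending there.
The best achievable length is 5; one witness is 4, 6, 11, 12, 16 (A-positions 1,2,9,11,12, B-positions 1,2,4,7,8).

5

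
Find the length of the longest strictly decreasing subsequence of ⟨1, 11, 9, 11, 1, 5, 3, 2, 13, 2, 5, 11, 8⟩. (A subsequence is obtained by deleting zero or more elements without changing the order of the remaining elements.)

5

Let dp[i] be the longest decreasing subsequence ending at position i. Then dp = [1, 1, 2, 1, 3, 3, 4, 5, 1, 5, 3, 2, 3].
The maximum is 5; one witness is 11, 9, 5, 3, 2 at positions 2,3,6,7,8.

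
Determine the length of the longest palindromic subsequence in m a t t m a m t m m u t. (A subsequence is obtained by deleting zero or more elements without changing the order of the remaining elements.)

7

One longest palindromic subsequence is tmmtmmt (positions 3,5,7,8,9,10,12); it reads the same forward and backward, and the interval DP gives dp[1][12] = 7.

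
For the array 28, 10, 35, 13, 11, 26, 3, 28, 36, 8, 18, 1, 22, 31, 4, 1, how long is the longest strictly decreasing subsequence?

6

Let dp[i] be the longest decreasing subsequence ending at position i. Then dp = [1, 2, 1, 2, 3, 2, 4, 2, 1, 4, 3, 5, 3, 2, 5, 6].
The maximum is 6; one witness is 28, 13, 11, 8, 4, 1 at positions 1,4,5,10,15,16.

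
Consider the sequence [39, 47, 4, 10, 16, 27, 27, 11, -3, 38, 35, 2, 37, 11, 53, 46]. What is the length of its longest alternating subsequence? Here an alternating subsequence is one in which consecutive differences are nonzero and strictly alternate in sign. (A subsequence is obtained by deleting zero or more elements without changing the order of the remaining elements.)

Track the best alternating length ending on an up-step vs a down-step at each position: up/down = 1/1, 2/1, 1/3, 4/3, 4/3, 4/3, 4/3, 4/5, 1/5, 6/3, 6/7, 6/7, 8/7, 8/9, 10/1, 10/11.
The maximum over both is 11; one such subsequence is 39, 47, 4, 16, 11, 38, 35, 37, 11, 53, 46.

11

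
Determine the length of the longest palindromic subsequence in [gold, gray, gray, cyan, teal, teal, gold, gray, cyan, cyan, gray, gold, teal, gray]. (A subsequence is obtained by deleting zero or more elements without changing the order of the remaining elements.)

One longest palindromic subsequence is gray teal gold gray cyan cyan gray gold teal gray (positions 2,5,7,8,9,10,11,12,13,14); it reads the same forward and backward, and the interval DP gives dp[1][14] = 10.

10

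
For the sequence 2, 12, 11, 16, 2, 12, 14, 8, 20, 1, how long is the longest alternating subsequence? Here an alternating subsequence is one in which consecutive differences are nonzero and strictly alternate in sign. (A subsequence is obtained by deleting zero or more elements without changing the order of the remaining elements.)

9

Track the best alternating length ending on an up-step vs a down-step at each position: up/down = 1/1, 2/1, 2/3, 4/1, 1/5, 6/5, 6/5, 6/7, 8/1, 1/9.
The maximum over both is 9; one such subsequence is 2, 12, 11, 16, 2, 12, 8, 20, 1.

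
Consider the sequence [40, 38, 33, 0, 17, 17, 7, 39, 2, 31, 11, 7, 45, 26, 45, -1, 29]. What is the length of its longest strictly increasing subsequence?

5

Scanning left to right, the best length ending at each element is: 40→1, 38→1, 33→1, 0→1, 17→2, 17→2, 7→2, 39→3, 2→2, 31→3, 11→3, 7→3, 45→4, 26→4, 45→5, -1→1, 29→5.
So the longest increasing subsequence has length 5, e.g. 0, 7, 11, 26, 45.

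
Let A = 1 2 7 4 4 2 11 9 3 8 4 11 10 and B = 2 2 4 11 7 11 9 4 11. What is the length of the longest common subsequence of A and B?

6

Backtracking the LCS table gives one alignment: 2 (A2,B2) → 7 (A3,B5) → 11 (A7,B6) → 9 (A8,B7) → 4 (A11,B8) → 11 (A12,B9).
So the longest common subsequence has length 6.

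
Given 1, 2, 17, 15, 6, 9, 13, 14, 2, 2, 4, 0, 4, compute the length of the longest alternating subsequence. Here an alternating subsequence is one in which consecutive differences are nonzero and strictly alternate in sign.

Track the best alternating length ending on an up-step vs a down-step at each position: up/down = 1/1, 2/1, 2/1, 2/3, 2/3, 4/3, 4/3, 4/3, 2/5, 2/5, 6/5, 1/7, 8/5.
The maximum over both is 8; one such subsequence is 1, 17, 6, 9, 2, 4, 0, 4.

8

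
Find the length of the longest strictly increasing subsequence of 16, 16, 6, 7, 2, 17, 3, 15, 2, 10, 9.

Let dp[i] be the longest increasing subsequence ending at position i. Then dp = [1, 1, 1, 2, 1, 3, 2, 3, 1, 3, 3].
The maximum is 3; one witness is 6, 7, 17 at positions 3,4,6.

3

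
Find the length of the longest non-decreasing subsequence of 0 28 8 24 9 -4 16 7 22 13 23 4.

Let dp[i] be the longest non-decreasing subsequence ending at position i. Then dp = [1, 2, 2, 3, 3, 1, 4, 2, 5, 4, 6, 2].
The maximum is 6; one witness is 0, 8, 9, 16, 22, 23 at positions 1,3,5,7,9,11.

6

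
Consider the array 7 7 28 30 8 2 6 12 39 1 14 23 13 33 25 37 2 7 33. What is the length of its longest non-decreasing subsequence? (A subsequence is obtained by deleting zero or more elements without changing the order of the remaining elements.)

Scanning left to right, the best length ending at each element is: 7→1, 7→2, 28→3, 30→4, 8→3, 2→1, 6→2, 12→4, 39→5, 1→1, 14→5, 23→6, 13→5, 33→7, 25→7, 37→8, 2→2, 7→3, 33→8.
So the longest non-decreasing subsequence has length 8, e.g. 7, 7, 8, 12, 14, 23, 33, 37.

8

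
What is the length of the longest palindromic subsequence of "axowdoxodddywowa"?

11

One longest palindromic subsequence is aowdoxodwoa (positions 1,3,4,5,6,7,8,11,13,14,16); it reads the same forward and backward, and the interval DP gives dp[1][16] = 11.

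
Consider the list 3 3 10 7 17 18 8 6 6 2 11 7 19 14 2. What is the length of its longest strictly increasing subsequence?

5

Let dp[i] be the longest increasing subsequence ending at position i. Then dp = [1, 1, 2, 2, 3, 4, 3, 2, 2, 1, 4, 3, 5, 5, 1].
The maximum is 5; one witness is 3, 10, 17, 18, 19 at positions 1,3,5,6,13.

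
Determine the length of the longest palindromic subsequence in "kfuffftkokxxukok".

8

One longest palindromic subsequence is kokxxkok (positions 1,9,10,11,12,14,15,16); it reads the same forward and backward, and the interval DP gives dp[1][16] = 8.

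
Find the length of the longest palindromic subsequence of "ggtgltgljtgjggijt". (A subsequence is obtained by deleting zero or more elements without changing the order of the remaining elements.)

9

Using dp[i][j] = 2 + dp[i+1][j−1] if the ends match, else max(dp[i+1][j], dp[i][j−1]):
dp[1][17] = 9. A witness is tggjgjggt at positions 3,4,7,9,11,12,13,14,17.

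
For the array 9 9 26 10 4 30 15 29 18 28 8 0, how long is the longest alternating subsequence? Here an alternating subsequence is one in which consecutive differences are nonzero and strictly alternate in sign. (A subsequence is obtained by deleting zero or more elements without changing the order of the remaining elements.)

9

A longest alternating subsequence is 9, 26, 10, 30, 15, 29, 18, 28, 8 (positions 1,3,4,6,7,8,9,10,11); its 8 consecutive differences strictly alternate in sign, and length 9 is optimal.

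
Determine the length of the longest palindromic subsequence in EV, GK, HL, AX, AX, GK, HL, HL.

4

One longest palindromic subsequence is HL AX AX HL (positions 3,4,5,8); it reads the same forward and backward, and the interval DP gives dp[1][8] = 4.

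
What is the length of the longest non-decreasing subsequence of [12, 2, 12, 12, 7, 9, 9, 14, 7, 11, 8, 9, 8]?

5

Let dp[i] be the longest non-decreasing subsequence ending at position i. Then dp = [1, 1, 2, 3, 2, 3, 4, 5, 3, 5, 4, 5, 5].
The maximum is 5; one witness is 2, 7, 9, 9, 14 at positions 2,5,6,7,8.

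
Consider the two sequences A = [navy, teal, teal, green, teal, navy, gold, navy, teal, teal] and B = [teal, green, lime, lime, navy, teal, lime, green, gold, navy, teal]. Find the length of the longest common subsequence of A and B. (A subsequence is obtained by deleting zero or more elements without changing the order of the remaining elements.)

Backtracking the LCS table gives one alignment: navy (A1,B5) → teal (A2,B6) → green (A4,B8) → gold (A7,B9) → navy (A8,B10) → teal (A10,B11).
So the longest common subsequence has length 6.

6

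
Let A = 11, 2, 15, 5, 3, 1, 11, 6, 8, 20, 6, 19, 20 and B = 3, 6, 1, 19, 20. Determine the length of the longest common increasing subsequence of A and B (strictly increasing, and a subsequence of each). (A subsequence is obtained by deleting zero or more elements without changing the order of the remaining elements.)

4

A longest common strictly increasing subsequence is 3, 6, 19, 20 (length 4); it appears in order in both A and B, and no longer such subsequence exists.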